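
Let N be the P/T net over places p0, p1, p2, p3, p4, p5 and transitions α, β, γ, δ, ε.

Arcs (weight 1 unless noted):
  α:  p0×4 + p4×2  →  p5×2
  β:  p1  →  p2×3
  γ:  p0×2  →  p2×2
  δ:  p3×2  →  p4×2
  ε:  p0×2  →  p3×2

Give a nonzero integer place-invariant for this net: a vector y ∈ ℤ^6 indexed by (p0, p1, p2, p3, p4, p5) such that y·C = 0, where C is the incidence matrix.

Incidence matrix C (rows=places, cols=transitions):
        α    β    γ    δ    ε
   p0  -4    0   -2    0   -2
   p1   0   -1    0    0    0
   p2   0    3    2    0    0
   p3   0    0    0   -2    2
   p4  -2    0    0    2    0
   p5   2    0    0    0    0

Candidate y = [1, 3, 1, 1, 1, 3]; check y·C column-wise:
  col α: 1·-4 + 3·0 + 1·0 + 1·0 + 1·-2 + 3·2 = 0
  col β: 1·0 + 3·-1 + 1·3 + 1·0 + 1·0 + 3·0 = 0
  col γ: 1·-2 + 3·0 + 1·2 + 1·0 + 1·0 + 3·0 = 0
  col δ: 1·0 + 3·0 + 1·0 + 1·-2 + 1·2 + 3·0 = 0
  col ε: 1·-2 + 3·0 + 1·0 + 1·2 + 1·0 + 3·0 = 0

y = (p0:1, p1:3, p2:1, p3:1, p4:1, p5:3)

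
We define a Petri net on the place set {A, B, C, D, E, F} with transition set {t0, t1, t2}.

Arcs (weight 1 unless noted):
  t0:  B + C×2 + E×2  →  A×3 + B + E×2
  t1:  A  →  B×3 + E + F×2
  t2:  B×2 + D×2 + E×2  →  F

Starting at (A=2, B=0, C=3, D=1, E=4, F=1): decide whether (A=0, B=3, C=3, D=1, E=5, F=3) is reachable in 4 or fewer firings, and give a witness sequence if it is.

NO — not reachable within 4 firings

depth 0: 1 marking
depth 1: 2 markings reached so far
depth 2: 4 markings reached so far
depth 3: 5 markings reached so far
depth 4: 6 markings reached so far
target is not among the 6 markings reachable within 4 steps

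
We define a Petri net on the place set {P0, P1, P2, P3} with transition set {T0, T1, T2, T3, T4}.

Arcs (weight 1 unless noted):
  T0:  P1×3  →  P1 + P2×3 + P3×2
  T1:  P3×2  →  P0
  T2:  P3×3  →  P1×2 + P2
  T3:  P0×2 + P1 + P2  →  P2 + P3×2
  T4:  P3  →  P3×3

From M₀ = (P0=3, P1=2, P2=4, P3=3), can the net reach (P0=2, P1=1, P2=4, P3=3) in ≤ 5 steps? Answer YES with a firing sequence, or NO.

step 1: fire T1:  (P0=3, P1=2, P2=4, P3=3) → (P0=4, P1=2, P2=4, P3=1)
step 2: fire T3:  (P0=4, P1=2, P2=4, P3=1) → (P0=2, P1=1, P2=4, P3=3)

YES — reachable via ⟨T1, T3⟩ (2 firings)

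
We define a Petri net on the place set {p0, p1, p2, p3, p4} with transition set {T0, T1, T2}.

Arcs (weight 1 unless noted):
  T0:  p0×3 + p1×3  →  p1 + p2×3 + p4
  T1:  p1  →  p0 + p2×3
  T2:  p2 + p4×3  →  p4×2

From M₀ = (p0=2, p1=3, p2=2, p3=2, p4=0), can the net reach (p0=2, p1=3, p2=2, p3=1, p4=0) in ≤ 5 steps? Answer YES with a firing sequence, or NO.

depth 0: 1 marking
depth 1: 2 markings reached so far
depth 2: 3 markings reached so far
depth 3: 4 markings reached so far
depth 4: 4 markings reached so far
(frontier empty at depth 4; search complete)
target is not among the 4 markings reachable within 5 steps

NO — not reachable within 5 firings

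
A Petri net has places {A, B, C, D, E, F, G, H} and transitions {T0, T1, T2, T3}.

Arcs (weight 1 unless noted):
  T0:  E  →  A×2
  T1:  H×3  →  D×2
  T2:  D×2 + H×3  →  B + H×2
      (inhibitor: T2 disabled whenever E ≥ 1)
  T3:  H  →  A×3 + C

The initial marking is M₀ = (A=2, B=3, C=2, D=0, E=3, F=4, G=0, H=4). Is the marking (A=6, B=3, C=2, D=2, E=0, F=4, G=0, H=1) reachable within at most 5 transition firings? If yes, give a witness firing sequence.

depth 0: 1 marking
depth 1: 4 markings reached so far
depth 2: 9 markings reached so far
depth 3: 15 markings reached so far
depth 4: 21 markings reached so far
depth 5: 25 markings reached so far
target is not among the 25 markings reachable within 5 steps

NO — not reachable within 5 firings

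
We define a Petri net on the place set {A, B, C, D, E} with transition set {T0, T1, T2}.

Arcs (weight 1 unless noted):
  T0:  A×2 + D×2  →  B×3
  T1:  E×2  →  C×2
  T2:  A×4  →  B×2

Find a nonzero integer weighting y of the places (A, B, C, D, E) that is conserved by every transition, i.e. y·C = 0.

Incidence matrix C (rows=places, cols=transitions):
       T0   T1   T2
    A  -2    0   -4
    B   3    0    2
    C   0    2    0
    D  -2    0    0
    E   0   -2    0

Candidate y = [1, 2, 0, 2, 0]; check y·C column-wise:
  col T0: 1·-2 + 2·3 + 2·-2 = 0
  col T1: 1·0 + 2·0 + 0·2 + 2·0 + 0·-2 = 0
  col T2: 1·-4 + 2·2 + 2·0 = 0

y = (A:1, B:2, C:0, D:2, E:0)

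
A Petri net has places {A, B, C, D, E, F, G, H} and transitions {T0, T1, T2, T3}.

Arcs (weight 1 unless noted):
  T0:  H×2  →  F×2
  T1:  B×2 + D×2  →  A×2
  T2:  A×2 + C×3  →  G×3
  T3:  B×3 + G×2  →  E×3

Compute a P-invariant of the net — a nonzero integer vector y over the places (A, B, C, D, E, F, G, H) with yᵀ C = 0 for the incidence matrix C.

y = (A:3, B:0, C:-2, D:3, E:0, F:0, G:0, H:0)

Incidence matrix C (rows=places, cols=transitions):
       T0   T1   T2   T3
    A   0    2   -2    0
    B   0   -2    0   -3
    C   0    0   -3    0
    D   0   -2    0    0
    E   0    0    0    3
    F   2    0    0    0
    G   0    0    3   -2
    H  -2    0    0    0

Candidate y = [3, 0, -2, 3, 0, 0, 0, 0]; check y·C column-wise:
  col T0: 3·0 + -2·0 + 3·0 + 0·2 + 0·-2 = 0
  col T1: 3·2 + 0·-2 + -2·0 + 3·-2 = 0
  col T2: 3·-2 + -2·-3 + 3·0 + 0·3 = 0
  col T3: 3·0 + 0·-3 + -2·0 + 3·0 + 0·3 + 0·-2 = 0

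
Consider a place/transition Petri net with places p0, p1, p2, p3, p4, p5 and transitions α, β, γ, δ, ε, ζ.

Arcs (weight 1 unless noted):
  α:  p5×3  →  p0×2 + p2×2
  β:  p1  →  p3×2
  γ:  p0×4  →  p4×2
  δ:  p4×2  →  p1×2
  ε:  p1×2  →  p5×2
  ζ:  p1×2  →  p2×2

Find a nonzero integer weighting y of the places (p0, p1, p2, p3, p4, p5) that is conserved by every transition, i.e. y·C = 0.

Incidence matrix C (rows=places, cols=transitions):
        α    β    γ    δ    ε    ζ
   p0   2    0   -4    0    0    0
   p1   0   -1    0    2   -2   -2
   p2   2    0    0    0    0    2
   p3   0    2    0    0    0    0
   p4   0    0    2   -2    0    0
   p5  -3    0    0    0    2    0

Candidate y = [1, 2, 2, 1, 2, 2]; check y·C column-wise:
  col α: 1·2 + 2·0 + 2·2 + 1·0 + 2·0 + 2·-3 = 0
  col β: 1·0 + 2·-1 + 2·0 + 1·2 + 2·0 + 2·0 = 0
  col γ: 1·-4 + 2·0 + 2·0 + 1·0 + 2·2 + 2·0 = 0
  col δ: 1·0 + 2·2 + 2·0 + 1·0 + 2·-2 + 2·0 = 0
  col ε: 1·0 + 2·-2 + 2·0 + 1·0 + 2·0 + 2·2 = 0
  col ζ: 1·0 + 2·-2 + 2·2 + 1·0 + 2·0 + 2·0 = 0

y = (p0:1, p1:2, p2:2, p3:1, p4:2, p5:2)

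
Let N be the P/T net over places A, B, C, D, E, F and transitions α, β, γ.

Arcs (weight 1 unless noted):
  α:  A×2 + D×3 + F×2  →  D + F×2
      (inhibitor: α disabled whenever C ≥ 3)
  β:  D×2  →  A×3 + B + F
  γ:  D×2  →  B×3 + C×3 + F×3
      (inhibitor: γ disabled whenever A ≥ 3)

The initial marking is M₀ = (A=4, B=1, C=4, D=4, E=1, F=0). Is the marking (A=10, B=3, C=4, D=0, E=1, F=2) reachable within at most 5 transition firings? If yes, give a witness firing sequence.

step 1: fire β:  (A=4, B=1, C=4, D=4, E=1, F=0) → (A=7, B=2, C=4, D=2, E=1, F=1)
step 2: fire β:  (A=7, B=2, C=4, D=2, E=1, F=1) → (A=10, B=3, C=4, D=0, E=1, F=2)

YES — reachable via ⟨β, β⟩ (2 firings)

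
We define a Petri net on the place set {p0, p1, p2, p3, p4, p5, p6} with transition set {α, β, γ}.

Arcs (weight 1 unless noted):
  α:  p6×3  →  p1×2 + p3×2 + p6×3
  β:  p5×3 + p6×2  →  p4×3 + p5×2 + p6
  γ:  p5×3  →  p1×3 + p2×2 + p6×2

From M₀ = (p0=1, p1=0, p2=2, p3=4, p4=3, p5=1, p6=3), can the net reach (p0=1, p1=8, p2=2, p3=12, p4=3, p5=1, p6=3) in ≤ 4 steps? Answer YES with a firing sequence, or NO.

step 1: fire α:  (p0=1, p1=0, p2=2, p3=4, p4=3, p5=1, p6=3) → (p0=1, p1=2, p2=2, p3=6, p4=3, p5=1, p6=3)
step 2: fire α:  (p0=1, p1=2, p2=2, p3=6, p4=3, p5=1, p6=3) → (p0=1, p1=4, p2=2, p3=8, p4=3, p5=1, p6=3)
step 3: fire α:  (p0=1, p1=4, p2=2, p3=8, p4=3, p5=1, p6=3) → (p0=1, p1=6, p2=2, p3=10, p4=3, p5=1, p6=3)
step 4: fire α:  (p0=1, p1=6, p2=2, p3=10, p4=3, p5=1, p6=3) → (p0=1, p1=8, p2=2, p3=12, p4=3, p5=1, p6=3)

YES — reachable via ⟨α, α, α, α⟩ (4 firings)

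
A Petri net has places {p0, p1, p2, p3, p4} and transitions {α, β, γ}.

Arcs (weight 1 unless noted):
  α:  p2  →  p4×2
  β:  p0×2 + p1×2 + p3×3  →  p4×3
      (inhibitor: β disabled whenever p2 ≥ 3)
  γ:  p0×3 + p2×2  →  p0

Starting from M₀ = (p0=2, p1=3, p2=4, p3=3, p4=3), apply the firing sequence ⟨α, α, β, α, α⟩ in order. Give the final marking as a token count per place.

step 1: fire α:  (p0=2, p1=3, p2=4, p3=3, p4=3) → (p0=2, p1=3, p2=3, p3=3, p4=5)
step 2: fire α:  (p0=2, p1=3, p2=3, p3=3, p4=5) → (p0=2, p1=3, p2=2, p3=3, p4=7)
step 3: fire β:  (p0=2, p1=3, p2=2, p3=3, p4=7) → (p0=0, p1=1, p2=2, p3=0, p4=10)
step 4: fire α:  (p0=0, p1=1, p2=2, p3=0, p4=10) → (p0=0, p1=1, p2=1, p3=0, p4=12)
step 5: fire α:  (p0=0, p1=1, p2=1, p3=0, p4=12) → (p0=0, p1=1, p2=0, p3=0, p4=14)

(p0=0, p1=1, p2=0, p3=0, p4=14)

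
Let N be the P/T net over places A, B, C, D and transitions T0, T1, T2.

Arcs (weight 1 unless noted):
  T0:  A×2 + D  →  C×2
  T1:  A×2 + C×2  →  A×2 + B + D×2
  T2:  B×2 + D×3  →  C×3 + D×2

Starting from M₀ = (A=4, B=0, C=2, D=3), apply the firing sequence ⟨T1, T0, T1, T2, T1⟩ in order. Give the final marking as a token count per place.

(A=2, B=1, C=1, D=7)

step 1: fire T1:  (A=4, B=0, C=2, D=3) → (A=4, B=1, C=0, D=5)
step 2: fire T0:  (A=4, B=1, C=0, D=5) → (A=2, B=1, C=2, D=4)
step 3: fire T1:  (A=2, B=1, C=2, D=4) → (A=2, B=2, C=0, D=6)
step 4: fire T2:  (A=2, B=2, C=0, D=6) → (A=2, B=0, C=3, D=5)
step 5: fire T1:  (A=2, B=0, C=3, D=5) → (A=2, B=1, C=1, D=7)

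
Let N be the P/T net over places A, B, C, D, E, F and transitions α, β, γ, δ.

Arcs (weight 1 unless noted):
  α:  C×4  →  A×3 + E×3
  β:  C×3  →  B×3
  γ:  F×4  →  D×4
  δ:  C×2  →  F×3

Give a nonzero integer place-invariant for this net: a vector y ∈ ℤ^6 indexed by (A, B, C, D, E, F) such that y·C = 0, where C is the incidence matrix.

y = (A:1, B:0, C:0, D:0, E:-1, F:0)

Incidence matrix C (rows=places, cols=transitions):
        α    β    γ    δ
    A   3    0    0    0
    B   0    3    0    0
    C  -4   -3    0   -2
    D   0    0    4    0
    E   3    0    0    0
    F   0    0   -4    3

Candidate y = [1, 0, 0, 0, -1, 0]; check y·C column-wise:
  col α: 1·3 + 0·-4 + -1·3 = 0
  col β: 1·0 + 0·3 + 0·-3 + -1·0 = 0
  col γ: 1·0 + 0·4 + -1·0 + 0·-4 = 0
  col δ: 1·0 + 0·-2 + -1·0 + 0·3 = 0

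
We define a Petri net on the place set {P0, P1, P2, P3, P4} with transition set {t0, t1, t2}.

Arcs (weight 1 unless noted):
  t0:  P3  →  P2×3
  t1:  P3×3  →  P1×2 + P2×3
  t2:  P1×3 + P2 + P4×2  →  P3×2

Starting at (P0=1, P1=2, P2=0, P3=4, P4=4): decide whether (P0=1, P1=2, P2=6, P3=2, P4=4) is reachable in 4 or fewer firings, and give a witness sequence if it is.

YES — reachable via ⟨t0, t0⟩ (2 firings)

step 1: fire t0:  (P0=1, P1=2, P2=0, P3=4, P4=4) → (P0=1, P1=2, P2=3, P3=3, P4=4)
step 2: fire t0:  (P0=1, P1=2, P2=3, P3=3, P4=4) → (P0=1, P1=2, P2=6, P3=2, P4=4)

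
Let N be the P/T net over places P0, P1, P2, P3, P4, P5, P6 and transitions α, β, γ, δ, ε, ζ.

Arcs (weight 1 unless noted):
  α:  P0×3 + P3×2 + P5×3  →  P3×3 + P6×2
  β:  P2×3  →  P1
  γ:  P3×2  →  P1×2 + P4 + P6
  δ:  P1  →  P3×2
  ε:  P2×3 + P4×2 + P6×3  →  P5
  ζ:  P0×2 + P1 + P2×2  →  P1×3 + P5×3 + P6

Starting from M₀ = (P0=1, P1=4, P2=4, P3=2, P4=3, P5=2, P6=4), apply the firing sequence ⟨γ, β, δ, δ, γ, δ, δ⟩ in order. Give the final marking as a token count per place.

(P0=1, P1=5, P2=1, P3=6, P4=5, P5=2, P6=6)

step 1: fire γ:  (P0=1, P1=4, P2=4, P3=2, P4=3, P5=2, P6=4) → (P0=1, P1=6, P2=4, P3=0, P4=4, P5=2, P6=5)
step 2: fire β:  (P0=1, P1=6, P2=4, P3=0, P4=4, P5=2, P6=5) → (P0=1, P1=7, P2=1, P3=0, P4=4, P5=2, P6=5)
step 3: fire δ:  (P0=1, P1=7, P2=1, P3=0, P4=4, P5=2, P6=5) → (P0=1, P1=6, P2=1, P3=2, P4=4, P5=2, P6=5)
step 4: fire δ:  (P0=1, P1=6, P2=1, P3=2, P4=4, P5=2, P6=5) → (P0=1, P1=5, P2=1, P3=4, P4=4, P5=2, P6=5)
step 5: fire γ:  (P0=1, P1=5, P2=1, P3=4, P4=4, P5=2, P6=5) → (P0=1, P1=7, P2=1, P3=2, P4=5, P5=2, P6=6)
step 6: fire δ:  (P0=1, P1=7, P2=1, P3=2, P4=5, P5=2, P6=6) → (P0=1, P1=6, P2=1, P3=4, P4=5, P5=2, P6=6)
step 7: fire δ:  (P0=1, P1=6, P2=1, P3=4, P4=5, P5=2, P6=6) → (P0=1, P1=5, P2=1, P3=6, P4=5, P5=2, P6=6)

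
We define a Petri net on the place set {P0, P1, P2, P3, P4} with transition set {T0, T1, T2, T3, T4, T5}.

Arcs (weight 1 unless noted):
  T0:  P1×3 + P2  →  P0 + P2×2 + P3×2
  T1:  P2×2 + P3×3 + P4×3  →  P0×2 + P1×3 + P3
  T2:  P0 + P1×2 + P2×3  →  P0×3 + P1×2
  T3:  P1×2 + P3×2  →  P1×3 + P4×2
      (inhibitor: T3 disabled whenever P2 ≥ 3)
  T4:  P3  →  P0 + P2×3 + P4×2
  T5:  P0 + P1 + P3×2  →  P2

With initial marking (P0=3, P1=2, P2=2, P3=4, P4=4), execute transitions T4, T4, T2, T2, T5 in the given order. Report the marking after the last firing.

(P0=8, P1=1, P2=3, P3=0, P4=8)

step 1: fire T4:  (P0=3, P1=2, P2=2, P3=4, P4=4) → (P0=4, P1=2, P2=5, P3=3, P4=6)
step 2: fire T4:  (P0=4, P1=2, P2=5, P3=3, P4=6) → (P0=5, P1=2, P2=8, P3=2, P4=8)
step 3: fire T2:  (P0=5, P1=2, P2=8, P3=2, P4=8) → (P0=7, P1=2, P2=5, P3=2, P4=8)
step 4: fire T2:  (P0=7, P1=2, P2=5, P3=2, P4=8) → (P0=9, P1=2, P2=2, P3=2, P4=8)
step 5: fire T5:  (P0=9, P1=2, P2=2, P3=2, P4=8) → (P0=8, P1=1, P2=3, P3=0, P4=8)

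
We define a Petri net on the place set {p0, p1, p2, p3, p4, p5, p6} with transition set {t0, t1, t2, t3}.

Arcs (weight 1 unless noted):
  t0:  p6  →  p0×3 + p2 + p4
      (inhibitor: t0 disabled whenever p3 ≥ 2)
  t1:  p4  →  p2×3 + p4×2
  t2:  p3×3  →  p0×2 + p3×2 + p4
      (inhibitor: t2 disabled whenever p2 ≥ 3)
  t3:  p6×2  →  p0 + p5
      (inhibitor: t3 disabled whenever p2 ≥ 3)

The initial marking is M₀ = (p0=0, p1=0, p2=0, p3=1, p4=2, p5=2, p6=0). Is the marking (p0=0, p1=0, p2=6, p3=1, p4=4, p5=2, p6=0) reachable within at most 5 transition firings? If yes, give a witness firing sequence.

step 1: fire t1:  (p0=0, p1=0, p2=0, p3=1, p4=2, p5=2, p6=0) → (p0=0, p1=0, p2=3, p3=1, p4=3, p5=2, p6=0)
step 2: fire t1:  (p0=0, p1=0, p2=3, p3=1, p4=3, p5=2, p6=0) → (p0=0, p1=0, p2=6, p3=1, p4=4, p5=2, p6=0)

YES — reachable via ⟨t1, t1⟩ (2 firings)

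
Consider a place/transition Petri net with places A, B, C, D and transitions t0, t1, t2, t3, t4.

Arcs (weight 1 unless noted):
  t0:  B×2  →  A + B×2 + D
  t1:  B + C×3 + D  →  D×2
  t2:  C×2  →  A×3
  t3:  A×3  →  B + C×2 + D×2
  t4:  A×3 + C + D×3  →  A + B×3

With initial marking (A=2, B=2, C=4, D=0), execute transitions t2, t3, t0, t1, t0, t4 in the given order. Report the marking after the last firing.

step 1: fire t2:  (A=2, B=2, C=4, D=0) → (A=5, B=2, C=2, D=0)
step 2: fire t3:  (A=5, B=2, C=2, D=0) → (A=2, B=3, C=4, D=2)
step 3: fire t0:  (A=2, B=3, C=4, D=2) → (A=3, B=3, C=4, D=3)
step 4: fire t1:  (A=3, B=3, C=4, D=3) → (A=3, B=2, C=1, D=4)
step 5: fire t0:  (A=3, B=2, C=1, D=4) → (A=4, B=2, C=1, D=5)
step 6: fire t4:  (A=4, B=2, C=1, D=5) → (A=2, B=5, C=0, D=2)

(A=2, B=5, C=0, D=2)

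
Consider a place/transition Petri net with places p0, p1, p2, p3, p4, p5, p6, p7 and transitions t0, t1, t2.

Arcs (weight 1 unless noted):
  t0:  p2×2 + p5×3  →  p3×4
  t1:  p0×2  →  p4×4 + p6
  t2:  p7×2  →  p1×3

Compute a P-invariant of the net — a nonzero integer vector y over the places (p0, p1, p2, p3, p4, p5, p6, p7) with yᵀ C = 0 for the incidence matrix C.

Incidence matrix C (rows=places, cols=transitions):
       t0   t1   t2
   p0   0   -2    0
   p1   0    0    3
   p2  -2    0    0
   p3   4    0    0
   p4   0    4    0
   p5  -3    0    0
   p6   0    1    0
   p7   0    0   -2

Candidate y = [0, 0, 2, 1, 0, 0, 0, 0]; check y·C column-wise:
  col t0: 2·-2 + 1·4 + 0·-3 = 0
  col t1: 0·-2 + 2·0 + 1·0 + 0·4 + 0·1 = 0
  col t2: 0·3 + 2·0 + 1·0 + 0·-2 = 0

y = (p0:0, p1:0, p2:2, p3:1, p4:0, p5:0, p6:0, p7:0)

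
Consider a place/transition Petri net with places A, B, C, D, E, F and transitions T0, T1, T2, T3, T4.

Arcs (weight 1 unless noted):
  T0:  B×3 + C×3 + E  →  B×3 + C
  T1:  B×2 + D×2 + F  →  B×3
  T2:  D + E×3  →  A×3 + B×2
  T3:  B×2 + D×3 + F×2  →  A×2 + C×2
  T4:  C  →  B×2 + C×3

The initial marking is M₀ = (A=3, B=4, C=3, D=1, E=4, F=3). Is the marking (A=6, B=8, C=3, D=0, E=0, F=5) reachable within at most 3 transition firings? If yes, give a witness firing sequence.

NO — not reachable within 3 firings

depth 0: 1 marking
depth 1: 4 markings reached so far
depth 2: 8 markings reached so far
depth 3: 13 markings reached so far
target is not among the 13 markings reachable within 3 steps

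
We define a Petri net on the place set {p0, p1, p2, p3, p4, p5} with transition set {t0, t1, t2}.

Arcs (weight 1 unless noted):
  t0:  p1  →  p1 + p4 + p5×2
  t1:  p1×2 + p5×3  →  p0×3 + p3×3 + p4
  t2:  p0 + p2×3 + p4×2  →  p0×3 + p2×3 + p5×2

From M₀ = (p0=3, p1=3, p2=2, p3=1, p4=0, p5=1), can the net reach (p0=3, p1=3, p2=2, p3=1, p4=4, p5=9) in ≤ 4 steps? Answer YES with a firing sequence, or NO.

YES — reachable via ⟨t0, t0, t0, t0⟩ (4 firings)

step 1: fire t0:  (p0=3, p1=3, p2=2, p3=1, p4=0, p5=1) → (p0=3, p1=3, p2=2, p3=1, p4=1, p5=3)
step 2: fire t0:  (p0=3, p1=3, p2=2, p3=1, p4=1, p5=3) → (p0=3, p1=3, p2=2, p3=1, p4=2, p5=5)
step 3: fire t0:  (p0=3, p1=3, p2=2, p3=1, p4=2, p5=5) → (p0=3, p1=3, p2=2, p3=1, p4=3, p5=7)
step 4: fire t0:  (p0=3, p1=3, p2=2, p3=1, p4=3, p5=7) → (p0=3, p1=3, p2=2, p3=1, p4=4, p5=9)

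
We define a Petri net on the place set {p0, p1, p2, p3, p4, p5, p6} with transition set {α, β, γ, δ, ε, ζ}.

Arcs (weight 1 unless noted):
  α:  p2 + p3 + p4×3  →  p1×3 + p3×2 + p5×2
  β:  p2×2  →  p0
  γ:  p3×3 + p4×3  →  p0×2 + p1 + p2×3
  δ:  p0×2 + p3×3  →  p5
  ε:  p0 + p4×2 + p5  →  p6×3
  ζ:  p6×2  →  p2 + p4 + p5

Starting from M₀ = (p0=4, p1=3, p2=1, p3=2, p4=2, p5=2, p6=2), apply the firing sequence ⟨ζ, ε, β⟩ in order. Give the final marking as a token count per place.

step 1: fire ζ:  (p0=4, p1=3, p2=1, p3=2, p4=2, p5=2, p6=2) → (p0=4, p1=3, p2=2, p3=2, p4=3, p5=3, p6=0)
step 2: fire ε:  (p0=4, p1=3, p2=2, p3=2, p4=3, p5=3, p6=0) → (p0=3, p1=3, p2=2, p3=2, p4=1, p5=2, p6=3)
step 3: fire β:  (p0=3, p1=3, p2=2, p3=2, p4=1, p5=2, p6=3) → (p0=4, p1=3, p2=0, p3=2, p4=1, p5=2, p6=3)

(p0=4, p1=3, p2=0, p3=2, p4=1, p5=2, p6=3)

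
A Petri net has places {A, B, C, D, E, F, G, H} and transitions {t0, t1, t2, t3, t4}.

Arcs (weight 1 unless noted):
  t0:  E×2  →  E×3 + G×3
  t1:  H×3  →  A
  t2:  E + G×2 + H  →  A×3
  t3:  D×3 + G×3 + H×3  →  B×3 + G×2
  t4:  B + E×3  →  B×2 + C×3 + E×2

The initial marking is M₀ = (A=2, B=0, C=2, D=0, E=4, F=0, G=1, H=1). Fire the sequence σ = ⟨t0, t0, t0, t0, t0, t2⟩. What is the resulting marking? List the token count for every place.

step 1: fire t0:  (A=2, B=0, C=2, D=0, E=4, F=0, G=1, H=1) → (A=2, B=0, C=2, D=0, E=5, F=0, G=4, H=1)
step 2: fire t0:  (A=2, B=0, C=2, D=0, E=5, F=0, G=4, H=1) → (A=2, B=0, C=2, D=0, E=6, F=0, G=7, H=1)
step 3: fire t0:  (A=2, B=0, C=2, D=0, E=6, F=0, G=7, H=1) → (A=2, B=0, C=2, D=0, E=7, F=0, G=10, H=1)
step 4: fire t0:  (A=2, B=0, C=2, D=0, E=7, F=0, G=10, H=1) → (A=2, B=0, C=2, D=0, E=8, F=0, G=13, H=1)
step 5: fire t0:  (A=2, B=0, C=2, D=0, E=8, F=0, G=13, H=1) → (A=2, B=0, C=2, D=0, E=9, F=0, G=16, H=1)
step 6: fire t2:  (A=2, B=0, C=2, D=0, E=9, F=0, G=16, H=1) → (A=5, B=0, C=2, D=0, E=8, F=0, G=14, H=0)

(A=5, B=0, C=2, D=0, E=8, F=0, G=14, H=0)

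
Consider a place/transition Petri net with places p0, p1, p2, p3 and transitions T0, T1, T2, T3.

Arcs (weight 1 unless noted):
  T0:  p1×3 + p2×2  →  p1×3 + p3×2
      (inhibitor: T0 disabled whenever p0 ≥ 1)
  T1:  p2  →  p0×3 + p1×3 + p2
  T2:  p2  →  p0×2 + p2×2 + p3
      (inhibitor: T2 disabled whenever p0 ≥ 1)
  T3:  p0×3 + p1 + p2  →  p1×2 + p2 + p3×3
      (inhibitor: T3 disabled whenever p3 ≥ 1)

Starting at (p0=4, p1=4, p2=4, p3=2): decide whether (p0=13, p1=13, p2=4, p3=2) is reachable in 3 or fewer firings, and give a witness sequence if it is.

YES — reachable via ⟨T1, T1, T1⟩ (3 firings)

step 1: fire T1:  (p0=4, p1=4, p2=4, p3=2) → (p0=7, p1=7, p2=4, p3=2)
step 2: fire T1:  (p0=7, p1=7, p2=4, p3=2) → (p0=10, p1=10, p2=4, p3=2)
step 3: fire T1:  (p0=10, p1=10, p2=4, p3=2) → (p0=13, p1=13, p2=4, p3=2)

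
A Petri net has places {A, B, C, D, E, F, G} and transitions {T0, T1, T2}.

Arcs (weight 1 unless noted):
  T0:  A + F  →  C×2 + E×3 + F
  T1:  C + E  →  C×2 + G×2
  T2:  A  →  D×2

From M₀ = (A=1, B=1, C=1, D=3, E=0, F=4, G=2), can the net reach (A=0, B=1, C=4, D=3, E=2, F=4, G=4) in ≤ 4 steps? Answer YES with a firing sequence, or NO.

step 1: fire T0:  (A=1, B=1, C=1, D=3, E=0, F=4, G=2) → (A=0, B=1, C=3, D=3, E=3, F=4, G=2)
step 2: fire T1:  (A=0, B=1, C=3, D=3, E=3, F=4, G=2) → (A=0, B=1, C=4, D=3, E=2, F=4, G=4)

YES — reachable via ⟨T0, T1⟩ (2 firings)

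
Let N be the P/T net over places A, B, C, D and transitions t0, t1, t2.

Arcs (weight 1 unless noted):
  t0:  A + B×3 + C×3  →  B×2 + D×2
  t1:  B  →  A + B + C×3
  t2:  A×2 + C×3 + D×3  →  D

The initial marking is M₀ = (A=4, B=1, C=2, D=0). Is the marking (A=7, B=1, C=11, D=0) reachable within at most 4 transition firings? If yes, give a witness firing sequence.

YES — reachable via ⟨t1, t1, t1⟩ (3 firings)

step 1: fire t1:  (A=4, B=1, C=2, D=0) → (A=5, B=1, C=5, D=0)
step 2: fire t1:  (A=5, B=1, C=5, D=0) → (A=6, B=1, C=8, D=0)
step 3: fire t1:  (A=6, B=1, C=8, D=0) → (A=7, B=1, C=11, D=0)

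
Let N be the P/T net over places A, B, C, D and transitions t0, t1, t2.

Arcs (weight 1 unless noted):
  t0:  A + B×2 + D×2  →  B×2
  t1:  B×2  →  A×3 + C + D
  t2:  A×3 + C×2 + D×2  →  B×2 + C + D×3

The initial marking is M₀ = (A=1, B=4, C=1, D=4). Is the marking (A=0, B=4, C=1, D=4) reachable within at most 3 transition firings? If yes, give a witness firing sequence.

step 1: fire t0:  (A=1, B=4, C=1, D=4) → (A=0, B=4, C=1, D=2)
step 2: fire t1:  (A=0, B=4, C=1, D=2) → (A=3, B=2, C=2, D=3)
step 3: fire t2:  (A=3, B=2, C=2, D=3) → (A=0, B=4, C=1, D=4)

YES — reachable via ⟨t0, t1, t2⟩ (3 firings)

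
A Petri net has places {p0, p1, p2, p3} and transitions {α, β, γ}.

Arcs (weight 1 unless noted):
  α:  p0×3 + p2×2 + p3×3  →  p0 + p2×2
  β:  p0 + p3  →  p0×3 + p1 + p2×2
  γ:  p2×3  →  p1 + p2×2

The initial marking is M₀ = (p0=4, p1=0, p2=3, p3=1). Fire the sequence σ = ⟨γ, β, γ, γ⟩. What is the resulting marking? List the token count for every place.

(p0=6, p1=4, p2=2, p3=0)

step 1: fire γ:  (p0=4, p1=0, p2=3, p3=1) → (p0=4, p1=1, p2=2, p3=1)
step 2: fire β:  (p0=4, p1=1, p2=2, p3=1) → (p0=6, p1=2, p2=4, p3=0)
step 3: fire γ:  (p0=6, p1=2, p2=4, p3=0) → (p0=6, p1=3, p2=3, p3=0)
step 4: fire γ:  (p0=6, p1=3, p2=3, p3=0) → (p0=6, p1=4, p2=2, p3=0)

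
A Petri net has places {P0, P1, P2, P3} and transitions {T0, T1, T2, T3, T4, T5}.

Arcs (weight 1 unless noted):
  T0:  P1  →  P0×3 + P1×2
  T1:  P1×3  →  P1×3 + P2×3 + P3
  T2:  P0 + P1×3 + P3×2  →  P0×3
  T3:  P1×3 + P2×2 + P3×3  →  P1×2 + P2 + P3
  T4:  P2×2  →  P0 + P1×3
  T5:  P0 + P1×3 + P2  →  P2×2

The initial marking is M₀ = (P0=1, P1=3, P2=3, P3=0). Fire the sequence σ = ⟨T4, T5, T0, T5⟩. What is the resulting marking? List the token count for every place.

(P0=3, P1=1, P2=3, P3=0)

step 1: fire T4:  (P0=1, P1=3, P2=3, P3=0) → (P0=2, P1=6, P2=1, P3=0)
step 2: fire T5:  (P0=2, P1=6, P2=1, P3=0) → (P0=1, P1=3, P2=2, P3=0)
step 3: fire T0:  (P0=1, P1=3, P2=2, P3=0) → (P0=4, P1=4, P2=2, P3=0)
step 4: fire T5:  (P0=4, P1=4, P2=2, P3=0) → (P0=3, P1=1, P2=3, P3=0)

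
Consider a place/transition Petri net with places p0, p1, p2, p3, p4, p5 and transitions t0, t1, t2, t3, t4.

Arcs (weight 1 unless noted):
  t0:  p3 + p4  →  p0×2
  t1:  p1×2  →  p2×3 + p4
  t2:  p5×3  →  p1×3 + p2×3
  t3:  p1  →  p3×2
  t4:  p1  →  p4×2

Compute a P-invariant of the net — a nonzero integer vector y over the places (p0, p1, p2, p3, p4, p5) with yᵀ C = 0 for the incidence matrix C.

Incidence matrix C (rows=places, cols=transitions):
       t0   t1   t2   t3   t4
   p0   2    0    0    0    0
   p1   0   -2    3   -1   -1
   p2   0    3    3    0    0
   p3  -1    0    0    2    0
   p4  -1    1    0    0    2
   p5   0    0   -3    0    0

Candidate y = [1, 2, 1, 1, 1, 3]; check y·C column-wise:
  col t0: 1·2 + 2·0 + 1·0 + 1·-1 + 1·-1 + 3·0 = 0
  col t1: 1·0 + 2·-2 + 1·3 + 1·0 + 1·1 + 3·0 = 0
  col t2: 1·0 + 2·3 + 1·3 + 1·0 + 1·0 + 3·-3 = 0
  col t3: 1·0 + 2·-1 + 1·0 + 1·2 + 1·0 + 3·0 = 0
  col t4: 1·0 + 2·-1 + 1·0 + 1·0 + 1·2 + 3·0 = 0

y = (p0:1, p1:2, p2:1, p3:1, p4:1, p5:3)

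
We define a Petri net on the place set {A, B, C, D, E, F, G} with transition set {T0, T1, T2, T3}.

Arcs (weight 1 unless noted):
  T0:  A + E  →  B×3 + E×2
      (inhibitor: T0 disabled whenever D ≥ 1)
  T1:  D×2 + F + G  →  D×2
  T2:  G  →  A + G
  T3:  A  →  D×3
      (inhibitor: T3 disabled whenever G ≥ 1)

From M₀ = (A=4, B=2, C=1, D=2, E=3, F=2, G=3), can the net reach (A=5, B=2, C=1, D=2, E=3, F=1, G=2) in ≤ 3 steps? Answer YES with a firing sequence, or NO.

step 1: fire T1:  (A=4, B=2, C=1, D=2, E=3, F=2, G=3) → (A=4, B=2, C=1, D=2, E=3, F=1, G=2)
step 2: fire T2:  (A=4, B=2, C=1, D=2, E=3, F=1, G=2) → (A=5, B=2, C=1, D=2, E=3, F=1, G=2)

YES — reachable via ⟨T1, T2⟩ (2 firings)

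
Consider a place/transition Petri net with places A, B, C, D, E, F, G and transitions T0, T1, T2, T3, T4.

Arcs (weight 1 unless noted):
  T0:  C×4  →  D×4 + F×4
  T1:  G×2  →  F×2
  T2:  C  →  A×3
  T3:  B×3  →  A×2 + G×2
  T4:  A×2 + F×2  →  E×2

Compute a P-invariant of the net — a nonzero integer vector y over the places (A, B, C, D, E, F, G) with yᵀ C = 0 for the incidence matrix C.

y = (A:3, B:2, C:9, D:9, E:3, F:0, G:0)

Incidence matrix C (rows=places, cols=transitions):
       T0   T1   T2   T3   T4
    A   0    0    3    2   -2
    B   0    0    0   -3    0
    C  -4    0   -1    0    0
    D   4    0    0    0    0
    E   0    0    0    0    2
    F   4    2    0    0   -2
    G   0   -2    0    2    0

Candidate y = [3, 2, 9, 9, 3, 0, 0]; check y·C column-wise:
  col T0: 3·0 + 2·0 + 9·-4 + 9·4 + 3·0 + 0·4 = 0
  col T1: 3·0 + 2·0 + 9·0 + 9·0 + 3·0 + 0·2 + 0·-2 = 0
  col T2: 3·3 + 2·0 + 9·-1 + 9·0 + 3·0 = 0
  col T3: 3·2 + 2·-3 + 9·0 + 9·0 + 3·0 + 0·2 = 0
  col T4: 3·-2 + 2·0 + 9·0 + 9·0 + 3·2 + 0·-2 = 0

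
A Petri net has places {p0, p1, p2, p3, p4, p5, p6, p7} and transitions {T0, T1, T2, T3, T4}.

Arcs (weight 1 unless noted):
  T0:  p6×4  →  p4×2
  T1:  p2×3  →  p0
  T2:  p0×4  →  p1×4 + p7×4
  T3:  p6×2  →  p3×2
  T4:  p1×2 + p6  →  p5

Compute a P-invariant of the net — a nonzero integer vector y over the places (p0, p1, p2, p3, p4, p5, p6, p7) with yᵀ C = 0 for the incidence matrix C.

y = (p0:3, p1:3, p2:1, p3:0, p4:0, p5:6, p6:0, p7:0)

Incidence matrix C (rows=places, cols=transitions):
       T0   T1   T2   T3   T4
   p0   0    1   -4    0    0
   p1   0    0    4    0   -2
   p2   0   -3    0    0    0
   p3   0    0    0    2    0
   p4   2    0    0    0    0
   p5   0    0    0    0    1
   p6  -4    0    0   -2   -1
   p7   0    0    4    0    0

Candidate y = [3, 3, 1, 0, 0, 6, 0, 0]; check y·C column-wise:
  col T0: 3·0 + 3·0 + 1·0 + 0·2 + 6·0 + 0·-4 = 0
  col T1: 3·1 + 3·0 + 1·-3 + 6·0 = 0
  col T2: 3·-4 + 3·4 + 1·0 + 6·0 + 0·4 = 0
  col T3: 3·0 + 3·0 + 1·0 + 0·2 + 6·0 + 0·-2 = 0
  col T4: 3·0 + 3·-2 + 1·0 + 6·1 + 0·-1 = 0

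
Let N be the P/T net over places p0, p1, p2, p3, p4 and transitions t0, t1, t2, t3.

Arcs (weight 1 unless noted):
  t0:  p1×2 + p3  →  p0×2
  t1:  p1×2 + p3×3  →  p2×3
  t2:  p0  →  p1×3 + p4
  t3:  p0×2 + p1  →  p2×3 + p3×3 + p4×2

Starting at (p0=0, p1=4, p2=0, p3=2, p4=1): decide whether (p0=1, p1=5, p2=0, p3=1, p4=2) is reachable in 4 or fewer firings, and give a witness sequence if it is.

step 1: fire t0:  (p0=0, p1=4, p2=0, p3=2, p4=1) → (p0=2, p1=2, p2=0, p3=1, p4=1)
step 2: fire t2:  (p0=2, p1=2, p2=0, p3=1, p4=1) → (p0=1, p1=5, p2=0, p3=1, p4=2)

YES — reachable via ⟨t0, t2⟩ (2 firings)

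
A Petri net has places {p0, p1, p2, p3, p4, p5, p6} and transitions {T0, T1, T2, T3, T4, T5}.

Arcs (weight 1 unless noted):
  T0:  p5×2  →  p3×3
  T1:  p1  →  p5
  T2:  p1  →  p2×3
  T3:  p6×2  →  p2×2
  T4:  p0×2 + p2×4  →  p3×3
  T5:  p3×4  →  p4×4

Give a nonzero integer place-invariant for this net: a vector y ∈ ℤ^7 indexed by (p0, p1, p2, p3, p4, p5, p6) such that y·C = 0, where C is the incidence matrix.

y = (p0:1, p1:3, p2:1, p3:2, p4:2, p5:3, p6:1)

Incidence matrix C (rows=places, cols=transitions):
       T0   T1   T2   T3   T4   T5
   p0   0    0    0    0   -2    0
   p1   0   -1   -1    0    0    0
   p2   0    0    3    2   -4    0
   p3   3    0    0    0    3   -4
   p4   0    0    0    0    0    4
   p5  -2    1    0    0    0    0
   p6   0    0    0   -2    0    0

Candidate y = [1, 3, 1, 2, 2, 3, 1]; check y·C column-wise:
  col T0: 1·0 + 3·0 + 1·0 + 2·3 + 2·0 + 3·-2 + 1·0 = 0
  col T1: 1·0 + 3·-1 + 1·0 + 2·0 + 2·0 + 3·1 + 1·0 = 0
  col T2: 1·0 + 3·-1 + 1·3 + 2·0 + 2·0 + 3·0 + 1·0 = 0
  col T3: 1·0 + 3·0 + 1·2 + 2·0 + 2·0 + 3·0 + 1·-2 = 0
  col T4: 1·-2 + 3·0 + 1·-4 + 2·3 + 2·0 + 3·0 + 1·0 = 0
  col T5: 1·0 + 3·0 + 1·0 + 2·-4 + 2·4 + 3·0 + 1·0 = 0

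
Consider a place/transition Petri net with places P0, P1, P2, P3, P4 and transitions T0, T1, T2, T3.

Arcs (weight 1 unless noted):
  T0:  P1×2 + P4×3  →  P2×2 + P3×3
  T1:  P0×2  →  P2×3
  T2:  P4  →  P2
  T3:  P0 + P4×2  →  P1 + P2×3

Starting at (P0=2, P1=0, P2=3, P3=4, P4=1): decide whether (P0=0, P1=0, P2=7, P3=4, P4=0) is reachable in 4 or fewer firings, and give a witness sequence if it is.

step 1: fire T1:  (P0=2, P1=0, P2=3, P3=4, P4=1) → (P0=0, P1=0, P2=6, P3=4, P4=1)
step 2: fire T2:  (P0=0, P1=0, P2=6, P3=4, P4=1) → (P0=0, P1=0, P2=7, P3=4, P4=0)

YES — reachable via ⟨T1, T2⟩ (2 firings)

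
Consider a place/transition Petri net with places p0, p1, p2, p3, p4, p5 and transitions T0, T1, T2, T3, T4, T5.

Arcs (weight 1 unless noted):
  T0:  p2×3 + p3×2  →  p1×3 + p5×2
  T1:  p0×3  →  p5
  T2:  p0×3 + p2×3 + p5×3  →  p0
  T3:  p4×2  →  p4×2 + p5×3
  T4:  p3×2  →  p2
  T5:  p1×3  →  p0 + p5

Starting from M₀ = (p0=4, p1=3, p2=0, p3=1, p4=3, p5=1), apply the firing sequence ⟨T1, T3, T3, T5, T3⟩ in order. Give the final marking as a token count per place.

(p0=2, p1=0, p2=0, p3=1, p4=3, p5=12)

step 1: fire T1:  (p0=4, p1=3, p2=0, p3=1, p4=3, p5=1) → (p0=1, p1=3, p2=0, p3=1, p4=3, p5=2)
step 2: fire T3:  (p0=1, p1=3, p2=0, p3=1, p4=3, p5=2) → (p0=1, p1=3, p2=0, p3=1, p4=3, p5=5)
step 3: fire T3:  (p0=1, p1=3, p2=0, p3=1, p4=3, p5=5) → (p0=1, p1=3, p2=0, p3=1, p4=3, p5=8)
step 4: fire T5:  (p0=1, p1=3, p2=0, p3=1, p4=3, p5=8) → (p0=2, p1=0, p2=0, p3=1, p4=3, p5=9)
step 5: fire T3:  (p0=2, p1=0, p2=0, p3=1, p4=3, p5=9) → (p0=2, p1=0, p2=0, p3=1, p4=3, p5=12)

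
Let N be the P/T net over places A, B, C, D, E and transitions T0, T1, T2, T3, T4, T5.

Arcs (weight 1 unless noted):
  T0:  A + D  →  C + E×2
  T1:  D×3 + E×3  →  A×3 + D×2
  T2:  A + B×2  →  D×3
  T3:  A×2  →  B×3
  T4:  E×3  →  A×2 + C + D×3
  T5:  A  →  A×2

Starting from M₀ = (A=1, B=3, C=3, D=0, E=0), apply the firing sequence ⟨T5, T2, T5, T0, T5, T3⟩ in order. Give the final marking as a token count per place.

(A=0, B=4, C=4, D=2, E=2)

step 1: fire T5:  (A=1, B=3, C=3, D=0, E=0) → (A=2, B=3, C=3, D=0, E=0)
step 2: fire T2:  (A=2, B=3, C=3, D=0, E=0) → (A=1, B=1, C=3, D=3, E=0)
step 3: fire T5:  (A=1, B=1, C=3, D=3, E=0) → (A=2, B=1, C=3, D=3, E=0)
step 4: fire T0:  (A=2, B=1, C=3, D=3, E=0) → (A=1, B=1, C=4, D=2, E=2)
step 5: fire T5:  (A=1, B=1, C=4, D=2, E=2) → (A=2, B=1, C=4, D=2, E=2)
step 6: fire T3:  (A=2, B=1, C=4, D=2, E=2) → (A=0, B=4, C=4, D=2, E=2)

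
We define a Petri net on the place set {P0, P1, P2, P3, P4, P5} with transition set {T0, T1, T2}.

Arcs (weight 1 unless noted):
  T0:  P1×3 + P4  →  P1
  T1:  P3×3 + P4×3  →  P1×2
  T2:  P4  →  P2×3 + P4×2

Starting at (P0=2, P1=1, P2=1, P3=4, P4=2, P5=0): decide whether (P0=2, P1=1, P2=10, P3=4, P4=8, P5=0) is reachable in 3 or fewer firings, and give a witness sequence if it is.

NO — not reachable within 3 firings

depth 0: 1 marking
depth 1: 2 markings reached so far
depth 2: 4 markings reached so far
depth 3: 6 markings reached so far
target is not among the 6 markings reachable within 3 steps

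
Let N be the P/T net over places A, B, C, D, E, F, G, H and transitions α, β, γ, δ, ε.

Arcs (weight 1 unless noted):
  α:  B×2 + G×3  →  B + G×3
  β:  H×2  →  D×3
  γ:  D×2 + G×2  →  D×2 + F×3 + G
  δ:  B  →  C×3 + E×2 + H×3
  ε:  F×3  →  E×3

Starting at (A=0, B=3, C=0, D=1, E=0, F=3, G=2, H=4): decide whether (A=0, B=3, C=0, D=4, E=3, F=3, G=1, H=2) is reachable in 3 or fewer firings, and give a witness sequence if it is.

YES — reachable via ⟨β, γ, ε⟩ (3 firings)

step 1: fire β:  (A=0, B=3, C=0, D=1, E=0, F=3, G=2, H=4) → (A=0, B=3, C=0, D=4, E=0, F=3, G=2, H=2)
step 2: fire γ:  (A=0, B=3, C=0, D=4, E=0, F=3, G=2, H=2) → (A=0, B=3, C=0, D=4, E=0, F=6, G=1, H=2)
step 3: fire ε:  (A=0, B=3, C=0, D=4, E=0, F=6, G=1, H=2) → (A=0, B=3, C=0, D=4, E=3, F=3, G=1, H=2)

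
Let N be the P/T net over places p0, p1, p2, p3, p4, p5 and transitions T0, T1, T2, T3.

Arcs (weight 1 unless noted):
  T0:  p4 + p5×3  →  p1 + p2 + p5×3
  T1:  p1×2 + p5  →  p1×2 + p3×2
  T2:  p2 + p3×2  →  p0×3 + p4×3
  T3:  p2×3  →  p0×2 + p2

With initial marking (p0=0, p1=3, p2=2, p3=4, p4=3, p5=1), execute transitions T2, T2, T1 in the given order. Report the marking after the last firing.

(p0=6, p1=3, p2=0, p3=2, p4=9, p5=0)

step 1: fire T2:  (p0=0, p1=3, p2=2, p3=4, p4=3, p5=1) → (p0=3, p1=3, p2=1, p3=2, p4=6, p5=1)
step 2: fire T2:  (p0=3, p1=3, p2=1, p3=2, p4=6, p5=1) → (p0=6, p1=3, p2=0, p3=0, p4=9, p5=1)
step 3: fire T1:  (p0=6, p1=3, p2=0, p3=0, p4=9, p5=1) → (p0=6, p1=3, p2=0, p3=2, p4=9, p5=0)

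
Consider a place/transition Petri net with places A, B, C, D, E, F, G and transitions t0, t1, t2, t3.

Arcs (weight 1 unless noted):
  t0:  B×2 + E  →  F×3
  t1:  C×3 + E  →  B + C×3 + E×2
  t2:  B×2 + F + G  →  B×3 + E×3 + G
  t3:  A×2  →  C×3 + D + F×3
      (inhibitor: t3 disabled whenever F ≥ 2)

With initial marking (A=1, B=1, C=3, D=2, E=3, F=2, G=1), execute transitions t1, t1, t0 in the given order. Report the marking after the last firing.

(A=1, B=1, C=3, D=2, E=4, F=5, G=1)

step 1: fire t1:  (A=1, B=1, C=3, D=2, E=3, F=2, G=1) → (A=1, B=2, C=3, D=2, E=4, F=2, G=1)
step 2: fire t1:  (A=1, B=2, C=3, D=2, E=4, F=2, G=1) → (A=1, B=3, C=3, D=2, E=5, F=2, G=1)
step 3: fire t0:  (A=1, B=3, C=3, D=2, E=5, F=2, G=1) → (A=1, B=1, C=3, D=2, E=4, F=5, G=1)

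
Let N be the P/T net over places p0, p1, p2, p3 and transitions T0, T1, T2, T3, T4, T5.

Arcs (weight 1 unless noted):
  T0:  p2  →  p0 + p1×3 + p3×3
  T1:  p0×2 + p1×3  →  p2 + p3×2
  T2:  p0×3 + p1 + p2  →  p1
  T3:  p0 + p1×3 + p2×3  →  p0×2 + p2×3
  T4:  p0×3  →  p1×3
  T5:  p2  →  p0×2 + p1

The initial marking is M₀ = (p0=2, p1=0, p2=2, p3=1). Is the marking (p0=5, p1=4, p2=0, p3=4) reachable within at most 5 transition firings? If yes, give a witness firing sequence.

step 1: fire T0:  (p0=2, p1=0, p2=2, p3=1) → (p0=3, p1=3, p2=1, p3=4)
step 2: fire T5:  (p0=3, p1=3, p2=1, p3=4) → (p0=5, p1=4, p2=0, p3=4)

YES — reachable via ⟨T0, T5⟩ (2 firings)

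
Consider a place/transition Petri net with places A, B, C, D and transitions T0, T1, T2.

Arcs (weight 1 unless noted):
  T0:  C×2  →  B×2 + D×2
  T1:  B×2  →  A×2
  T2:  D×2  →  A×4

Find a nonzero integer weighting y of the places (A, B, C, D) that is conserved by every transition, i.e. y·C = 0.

Incidence matrix C (rows=places, cols=transitions):
       T0   T1   T2
    A   0    2    4
    B   2   -2    0
    C  -2    0    0
    D   2    0   -2

Candidate y = [1, 1, 3, 2]; check y·C column-wise:
  col T0: 1·0 + 1·2 + 3·-2 + 2·2 = 0
  col T1: 1·2 + 1·-2 + 3·0 + 2·0 = 0
  col T2: 1·4 + 1·0 + 3·0 + 2·-2 = 0

y = (A:1, B:1, C:3, D:2)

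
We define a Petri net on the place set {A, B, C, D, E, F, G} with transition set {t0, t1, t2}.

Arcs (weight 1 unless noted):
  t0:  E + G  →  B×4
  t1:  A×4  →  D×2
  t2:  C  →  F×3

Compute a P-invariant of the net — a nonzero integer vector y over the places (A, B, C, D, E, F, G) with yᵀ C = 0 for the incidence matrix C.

y = (A:1, B:0, C:0, D:2, E:0, F:0, G:0)

Incidence matrix C (rows=places, cols=transitions):
       t0   t1   t2
    A   0   -4    0
    B   4    0    0
    C   0    0   -1
    D   0    2    0
    E  -1    0    0
    F   0    0    3
    G  -1    0    0

Candidate y = [1, 0, 0, 2, 0, 0, 0]; check y·C column-wise:
  col t0: 1·0 + 0·4 + 2·0 + 0·-1 + 0·-1 = 0
  col t1: 1·-4 + 2·2 = 0
  col t2: 1·0 + 0·-1 + 2·0 + 0·3 = 0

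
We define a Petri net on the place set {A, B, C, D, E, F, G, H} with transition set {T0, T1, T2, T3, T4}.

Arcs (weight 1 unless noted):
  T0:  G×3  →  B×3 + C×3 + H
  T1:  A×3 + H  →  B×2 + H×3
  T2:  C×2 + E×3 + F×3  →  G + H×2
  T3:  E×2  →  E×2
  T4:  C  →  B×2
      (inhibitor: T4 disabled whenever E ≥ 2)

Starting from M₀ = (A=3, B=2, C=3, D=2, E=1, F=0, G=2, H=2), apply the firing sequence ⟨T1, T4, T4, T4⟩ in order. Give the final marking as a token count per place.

step 1: fire T1:  (A=3, B=2, C=3, D=2, E=1, F=0, G=2, H=2) → (A=0, B=4, C=3, D=2, E=1, F=0, G=2, H=4)
step 2: fire T4:  (A=0, B=4, C=3, D=2, E=1, F=0, G=2, H=4) → (A=0, B=6, C=2, D=2, E=1, F=0, G=2, H=4)
step 3: fire T4:  (A=0, B=6, C=2, D=2, E=1, F=0, G=2, H=4) → (A=0, B=8, C=1, D=2, E=1, F=0, G=2, H=4)
step 4: fire T4:  (A=0, B=8, C=1, D=2, E=1, F=0, G=2, H=4) → (A=0, B=10, C=0, D=2, E=1, F=0, G=2, H=4)

(A=0, B=10, C=0, D=2, E=1, F=0, G=2, H=4)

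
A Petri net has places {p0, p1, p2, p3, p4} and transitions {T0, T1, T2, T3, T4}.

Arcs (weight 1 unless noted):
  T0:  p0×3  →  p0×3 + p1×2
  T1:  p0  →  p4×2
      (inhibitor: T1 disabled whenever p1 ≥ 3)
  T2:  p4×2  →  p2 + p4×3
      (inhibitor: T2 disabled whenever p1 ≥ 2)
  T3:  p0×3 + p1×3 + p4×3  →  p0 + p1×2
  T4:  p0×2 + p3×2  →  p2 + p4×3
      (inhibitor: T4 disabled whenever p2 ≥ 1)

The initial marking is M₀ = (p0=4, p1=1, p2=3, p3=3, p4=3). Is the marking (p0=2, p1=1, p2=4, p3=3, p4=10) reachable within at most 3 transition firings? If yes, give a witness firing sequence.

depth 0: 1 marking
depth 1: 4 markings reached so far
depth 2: 11 markings reached so far
depth 3: 23 markings reached so far
target is not among the 23 markings reachable within 3 steps

NO — not reachable within 3 firings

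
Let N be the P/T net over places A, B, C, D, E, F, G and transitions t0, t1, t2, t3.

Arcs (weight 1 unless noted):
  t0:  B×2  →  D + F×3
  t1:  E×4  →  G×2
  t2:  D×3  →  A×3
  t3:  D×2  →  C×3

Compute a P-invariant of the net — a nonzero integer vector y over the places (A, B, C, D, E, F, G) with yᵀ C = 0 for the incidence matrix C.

Incidence matrix C (rows=places, cols=transitions):
       t0   t1   t2   t3
    A   0    0    3    0
    B  -2    0    0    0
    C   0    0    0    3
    D   1    0   -3   -2
    E   0   -4    0    0
    F   3    0    0    0
    G   0    2    0    0

Candidate y = [6, 3, 4, 6, 0, 0, 0]; check y·C column-wise:
  col t0: 6·0 + 3·-2 + 4·0 + 6·1 + 0·3 = 0
  col t1: 6·0 + 3·0 + 4·0 + 6·0 + 0·-4 + 0·2 = 0
  col t2: 6·3 + 3·0 + 4·0 + 6·-3 = 0
  col t3: 6·0 + 3·0 + 4·3 + 6·-2 = 0

y = (A:6, B:3, C:4, D:6, E:0, F:0, G:0)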